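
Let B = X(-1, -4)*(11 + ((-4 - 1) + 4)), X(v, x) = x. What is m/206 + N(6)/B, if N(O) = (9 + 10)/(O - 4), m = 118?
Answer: 2763/8240 ≈ 0.33532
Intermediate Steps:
N(O) = 19/(-4 + O)
B = -40 (B = -4*(11 + ((-4 - 1) + 4)) = -4*(11 + (-5 + 4)) = -4*(11 - 1) = -4*10 = -40)
m/206 + N(6)/B = 118/206 + (19/(-4 + 6))/(-40) = 118*(1/206) + (19/2)*(-1/40) = 59/103 + (19*(½))*(-1/40) = 59/103 + (19/2)*(-1/40) = 59/103 - 19/80 = 2763/8240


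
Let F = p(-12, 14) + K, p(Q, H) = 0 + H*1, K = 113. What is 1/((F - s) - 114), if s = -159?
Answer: 1/172 ≈ 0.0058140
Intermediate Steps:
p(Q, H) = H (p(Q, H) = 0 + H = H)
F = 127 (F = 14 + 113 = 127)
1/((F - s) - 114) = 1/((127 - 1*(-159)) - 114) = 1/((127 + 159) - 114) = 1/(286 - 114) = 1/172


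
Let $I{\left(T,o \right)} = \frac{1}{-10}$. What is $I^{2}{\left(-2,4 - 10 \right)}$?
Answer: $\frac{1}{100} \approx 0.01$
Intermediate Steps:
$I{\left(T,o \right)} = - \frac{1}{10}$
$I^{2}{\left(-2,4 - 10 \right)} = \left(- \frac{1}{10}\right)^{2} = \frac{1}{100}$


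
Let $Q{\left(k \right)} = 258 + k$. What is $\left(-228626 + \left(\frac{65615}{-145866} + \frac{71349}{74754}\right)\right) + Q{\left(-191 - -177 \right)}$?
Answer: $- \frac{69174642193409}{302890749} \approx -2.2838 \cdot 10^{5}$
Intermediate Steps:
$\left(-228626 + \left(\frac{65615}{-145866} + \frac{71349}{74754}\right)\right) + Q{\left(-191 - -177 \right)} = \left(-228626 + \left(\frac{65615}{-145866} + \frac{71349}{74754}\right)\right) + \left(258 - 14\right) = \left(-228626 + \left(65615 \left(- \frac{1}{145866}\right) + 71349 \cdot \frac{1}{74754}\right)\right) + \left(258 + \left(-191 + 177\right)\right) = \left(-228626 + \left(- \frac{65615}{145866} + \frac{23783}{24918}\right)\right) + \left(258 - 14\right) = \left(-228626 + \frac{152844709}{302890749}\right) + 244 = - \frac{69248547536165}{302890749} + 244 = - \frac{69174642193409}{302890749}$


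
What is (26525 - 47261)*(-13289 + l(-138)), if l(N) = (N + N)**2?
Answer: -1304024832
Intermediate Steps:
l(N) = 4*N**2 (l(N) = (2*N)**2 = 4*N**2)
(26525 - 47261)*(-13289 + l(-138)) = (26525 - 47261)*(-13289 + 4*(-138)**2) = -20736*(-13289 + 4*19044) = -20736*(-13289 + 76176) = -20736*62887 = -1304024832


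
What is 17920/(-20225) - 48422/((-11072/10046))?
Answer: 491910024873/11196560 ≈ 43934.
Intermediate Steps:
17920/(-20225) - 48422/((-11072/10046)) = 17920*(-1/20225) - 48422/((-11072*1/10046)) = -3584/4045 - 48422/(-5536/5023) = -3584/4045 - 48422*(-5023/5536) = -3584/4045 + 121611853/2768 = 491910024873/11196560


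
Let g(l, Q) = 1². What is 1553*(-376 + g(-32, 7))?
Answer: -582375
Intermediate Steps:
g(l, Q) = 1
1553*(-376 + g(-32, 7)) = 1553*(-376 + 1) = 1553*(-375) = -582375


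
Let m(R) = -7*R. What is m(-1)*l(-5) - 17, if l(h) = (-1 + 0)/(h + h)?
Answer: -163/10 ≈ -16.300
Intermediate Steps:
l(h) = -1/(2*h)
m(-1)*l(-5) - 17 = (-7*(-1))*(-1/2/(-5)) - 17 = 7*(-1/2*(-1/5)) - 17 = 7*(1/10) - 17 = 7/10 - 17 = -163/10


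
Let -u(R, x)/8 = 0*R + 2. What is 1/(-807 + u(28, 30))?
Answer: -1/823 ≈ -0.0012151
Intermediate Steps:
u(R, x) = -16 (u(R, x) = -8*(0*R + 2) = -8*(0 + 2) = -8*2 = -16)
1/(-807 + u(28, 30)) = 1/(-807 - 16) = 1/(-823) = -1/823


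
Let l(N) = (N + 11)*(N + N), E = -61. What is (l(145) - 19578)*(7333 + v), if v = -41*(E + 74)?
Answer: 174501600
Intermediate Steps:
l(N) = 2*N*(11 + N) (l(N) = (11 + N)*(2*N) = 2*N*(11 + N))
v = -533 (v = -41*(-61 + 74) = -41*13 = -533)
(l(145) - 19578)*(7333 + v) = (2*145*(11 + 145) - 19578)*(7333 - 533) = (2*145*156 - 19578)*6800 = (45240 - 19578)*6800 = 25662*6800 = 174501600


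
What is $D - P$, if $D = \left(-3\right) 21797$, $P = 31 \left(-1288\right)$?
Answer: $-25463$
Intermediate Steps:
$P = -39928$
$D = -65391$
$D - P = -65391 - -39928 = -65391 + 39928 = -25463$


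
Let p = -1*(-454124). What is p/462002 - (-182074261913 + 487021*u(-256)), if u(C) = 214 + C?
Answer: 42064061674588857/231001 ≈ 1.8209e+11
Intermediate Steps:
p = 454124
p/462002 - (-182074261913 + 487021*u(-256)) = 454124/462002 - 487021/(1/((214 - 256) - 373853)) = 454124*(1/462002) - 487021/(1/(-42 - 373853)) = 227062/231001 - 487021/(1/(-373895)) = 227062/231001 - 487021/(-1/373895) = 227062/231001 - 487021*(-373895) = 227062/231001 + 182094716795 = 42064061674588857/231001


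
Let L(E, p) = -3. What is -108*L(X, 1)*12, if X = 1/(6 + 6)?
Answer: 3888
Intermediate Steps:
X = 1/12 ≈ 0.083333
-108*L(X, 1)*12 = -108*(-3)*12 = 324*12 = 3888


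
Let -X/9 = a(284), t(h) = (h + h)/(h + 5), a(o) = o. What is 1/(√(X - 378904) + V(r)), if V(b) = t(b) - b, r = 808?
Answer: -133187286/170383899421 - 660969*I*√95365/340767798842 ≈ -0.00078169 - 0.00059899*I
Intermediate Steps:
t(h) = 2*h/(5 + h) (t(h) = (2*h)/(5 + h) = 2*h/(5 + h))
X = -2556 (X = -9*284 = -2556)
V(b) = -b + 2*b/(5 + b) (V(b) = 2*b/(5 + b) - b = -b + 2*b/(5 + b))
1/(√(X - 378904) + V(r)) = 1/(√(-2556 - 378904) + 808*(-3 - 1*808)/(5 + 808)) = 1/(√(-381460) + 808*(-3 - 808)/813) = 1/(2*I*√95365 + 808*(1/813)*(-811)) = 1/(2*I*√95365 - 655288/813) = 1/(-655288/813 + 2*I*√95365)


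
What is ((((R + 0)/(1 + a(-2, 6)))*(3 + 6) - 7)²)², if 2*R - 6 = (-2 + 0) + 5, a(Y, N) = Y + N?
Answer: 14641/10000 ≈ 1.4641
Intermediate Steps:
a(Y, N) = N + Y
R = 9/2 (R = 3 + ((-2 + 0) + 5)/2 = 3 + (-2 + 5)/2 = 3 + (½)*3 = 3 + 3/2 = 9/2 ≈ 4.5000)
((((R + 0)/(1 + a(-2, 6)))*(3 + 6) - 7)²)² = ((((9/2 + 0)/(1 + (6 - 2)))*(3 + 6) - 7)²)² = (((9/(2*(1 + 4)))*9 - 7)²)² = ((((9/2)/5)*9 - 7)²)² = ((((9/2)*(⅕))*9 - 7)²)² = (((9/10)*9 - 7)²)² = ((81/10 - 7)²)² = ((11/10)²)² = (121/100)² = 14641/10000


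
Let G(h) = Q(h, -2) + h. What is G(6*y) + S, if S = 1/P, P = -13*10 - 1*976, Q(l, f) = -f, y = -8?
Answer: -50877/1106 ≈ -46.001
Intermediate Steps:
P = -1106 (P = -130 - 976 = -1106)
G(h) = 2 + h (G(h) = -1*(-2) + h = 2 + h)
S = -1/1106 (S = 1/(-1106) = -1/1106 ≈ -0.00090416)
G(6*y) + S = (2 + 6*(-8)) - 1/1106 = (2 - 48) - 1/1106 = -46 - 1/1106 = -50877/1106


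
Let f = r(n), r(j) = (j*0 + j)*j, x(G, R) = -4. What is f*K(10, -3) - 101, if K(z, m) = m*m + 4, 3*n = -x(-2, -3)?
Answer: -701/9 ≈ -77.889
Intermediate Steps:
n = 4/3 (n = (-1*(-4))/3 = (⅓)*4 = 4/3 ≈ 1.3333)
r(j) = j² (r(j) = (0 + j)*j = j*j = j²)
f = 16/9 (f = (4/3)² = 16/9 ≈ 1.7778)
K(z, m) = 4 + m² (K(z, m) = m² + 4 = 4 + m²)
f*K(10, -3) - 101 = 16*(4 + (-3)²)/9 - 101 = 16*(4 + 9)/9 - 101 = (16/9)*13 - 101 = 208/9 - 101 = -701/9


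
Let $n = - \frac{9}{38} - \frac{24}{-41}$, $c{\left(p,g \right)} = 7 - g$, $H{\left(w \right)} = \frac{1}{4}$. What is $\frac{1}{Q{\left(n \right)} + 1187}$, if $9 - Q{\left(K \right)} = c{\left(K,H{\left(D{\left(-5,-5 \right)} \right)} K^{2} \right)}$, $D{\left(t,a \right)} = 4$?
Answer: $\frac{9709456}{11544838033} \approx 0.00084102$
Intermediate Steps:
$H{\left(w \right)} = \frac{1}{4}$
$n = \frac{543}{1558}$ ($n = \left(-9\right) \frac{1}{38} - - \frac{24}{41} = - \frac{9}{38} + \frac{24}{41} = \frac{543}{1558} \approx 0.34852$)
$Q{\left(K \right)} = 2 + \frac{K^{2}}{4}$ ($Q{\left(K \right)} = 9 - \left(7 - \frac{K^{2}}{4}\right) = 9 + \left(-7 + \frac{K^{2}}{4}\right) = 2 + \frac{K^{2}}{4}$)
$\frac{1}{Q{\left(n \right)} + 1187} = \frac{1}{\left(2 + \frac{\left(\frac{543}{1558}\right)^{2}}{4}\right) + 1187} = \frac{1}{\left(2 + \frac{1}{4} \cdot \frac{294849}{2427364}\right) + 1187} = \frac{1}{\left(2 + \frac{294849}{9709456}\right) + 1187} = \frac{1}{\frac{19713761}{9709456} + 1187} = \frac{1}{\frac{11544838033}{9709456}} = \frac{9709456}{11544838033}$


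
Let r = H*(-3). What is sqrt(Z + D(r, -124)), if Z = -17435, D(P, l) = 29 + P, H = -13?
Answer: I*sqrt(17367) ≈ 131.78*I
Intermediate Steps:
r = 39 (r = -13*(-3) = 39)
sqrt(Z + D(r, -124)) = sqrt(-17435 + (29 + 39)) = sqrt(-17435 + 68) = sqrt(-17367) = I*sqrt(17367)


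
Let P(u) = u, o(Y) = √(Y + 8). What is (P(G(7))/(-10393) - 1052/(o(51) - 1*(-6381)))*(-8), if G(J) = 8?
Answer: 280367967728/211586420543 - 4208*√59/20358551 ≈ 1.3235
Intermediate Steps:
o(Y) = √(8 + Y)
(P(G(7))/(-10393) - 1052/(o(51) - 1*(-6381)))*(-8) = (8/(-10393) - 1052/(√(8 + 51) - 1*(-6381)))*(-8) = (8*(-1/10393) - 1052/(√59 + 6381))*(-8) = (-8/10393 - 1052/(6381 + √59))*(-8) = 64/10393 + 8416/(6381 + √59)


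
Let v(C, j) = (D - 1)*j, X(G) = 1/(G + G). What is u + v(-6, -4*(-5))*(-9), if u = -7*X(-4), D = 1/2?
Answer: 727/8 ≈ 90.875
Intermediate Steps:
D = ½ ≈ 0.50000
X(G) = 1/(2*G)
u = 7/8 (u = -7/(2*(-4)) = -7*(-1)/(2*4) = -7*(-⅛) = 7/8 ≈ 0.87500)
v(C, j) = -j/2 (v(C, j) = (½ - 1)*j = -j/2)
u + v(-6, -4*(-5))*(-9) = 7/8 - (-2)*(-5)*(-9) = 7/8 - ½*20*(-9) = 7/8 - 10*(-9) = 7/8 + 90 = 727/8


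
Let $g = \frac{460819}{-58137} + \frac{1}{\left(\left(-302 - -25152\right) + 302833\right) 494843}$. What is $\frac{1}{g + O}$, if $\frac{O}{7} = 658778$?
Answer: $\frac{9427009823113353}{43472072018200753404764} \approx 2.1685 \cdot 10^{-7}$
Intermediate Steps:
$O = 4611446$ ($O = 7 \cdot 658778 = 4611446$)
$g = - \frac{74722556025833674}{9427009823113353}$ ($g = 460819 \left(- \frac{1}{58137}\right) + \frac{1}{\left(-302 + 25152\right) + 302833} \cdot \frac{1}{494843} = - \frac{460819}{58137} + \frac{1}{24850 + 302833} \cdot \frac{1}{494843} = - \frac{460819}{58137} + \frac{1}{327683} \cdot \frac{1}{494843} = - \frac{460819}{58137} + \frac{1}{162151638769} = - \frac{74722556025833674}{9427009823113353} \approx -7.9264$)
$\frac{1}{g + O} = \frac{1}{- \frac{74722556025833674}{9427009823113353} + 4611446} = \frac{1}{\frac{43472072018200753404764}{9427009823113353}} = \frac{9427009823113353}{43472072018200753404764}$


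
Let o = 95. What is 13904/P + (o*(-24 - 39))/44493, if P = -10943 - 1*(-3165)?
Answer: -110863667/57677759 ≈ -1.9221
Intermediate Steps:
P = -7778 (P = -10943 + 3165 = -7778)
13904/P + (o*(-24 - 39))/44493 = 13904/(-7778) + (95*(-24 - 39))/44493 = 13904*(-1/7778) + (95*(-63))*(1/44493) = -6952/3889 - 5985*1/44493 = -6952/3889 - 1995/14831 = -110863667/57677759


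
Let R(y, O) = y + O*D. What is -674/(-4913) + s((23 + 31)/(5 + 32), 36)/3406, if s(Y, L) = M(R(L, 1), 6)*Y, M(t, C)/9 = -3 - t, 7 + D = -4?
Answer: 9041362/309573043 ≈ 0.029206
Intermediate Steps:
D = -11 (D = -7 - 4 = -11)
R(y, O) = y - 11*O (R(y, O) = y + O*(-11) = y - 11*O)
M(t, C) = -27 - 9*t (M(t, C) = 9*(-3 - t) = -27 - 9*t)
s(Y, L) = Y*(72 - 9*L) (s(Y, L) = (-27 - 9*(L - 11*1))*Y = (-27 - 9*(L - 11))*Y = (-27 - 9*(-11 + L))*Y = (-27 + (99 - 9*L))*Y = (72 - 9*L)*Y = Y*(72 - 9*L))
-674/(-4913) + s((23 + 31)/(5 + 32), 36)/3406 = -674/(-4913) + (9*((23 + 31)/(5 + 32))*(8 - 1*36))/3406 = -674*(-1/4913) + (9*(54/37)*(8 - 36))*(1/3406) = 674/4913 + (9*(54*(1/37))*(-28))*(1/3406) = 674/4913 + (9*(54/37)*(-28))*(1/3406) = 674/4913 - 13608/37*1/3406 = 674/4913 - 6804/63011 = 9041362/309573043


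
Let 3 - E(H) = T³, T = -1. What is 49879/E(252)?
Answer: 49879/4 ≈ 12470.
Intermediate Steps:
E(H) = 4 (E(H) = 3 - 1*(-1)³ = 3 - 1*(-1) = 3 + 1 = 4)
49879/E(252) = 49879/4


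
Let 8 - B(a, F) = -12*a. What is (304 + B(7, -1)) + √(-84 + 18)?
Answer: 396 + I*√66 ≈ 396.0 + 8.124*I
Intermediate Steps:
B(a, F) = 8 + 12*a (B(a, F) = 8 - (-12)*a = 8 + 12*a)
(304 + B(7, -1)) + √(-84 + 18) = (304 + (8 + 12*7)) + √(-84 + 18) = (304 + (8 + 84)) + √(-66) = (304 + 92) + I*√66 = 396 + I*√66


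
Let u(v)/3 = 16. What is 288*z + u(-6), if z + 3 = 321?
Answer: 91632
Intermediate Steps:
z = 318 (z = -3 + 321 = 318)
u(v) = 48 (u(v) = 3*16 = 48)
288*z + u(-6) = 288*318 + 48 = 91584 + 48 = 91632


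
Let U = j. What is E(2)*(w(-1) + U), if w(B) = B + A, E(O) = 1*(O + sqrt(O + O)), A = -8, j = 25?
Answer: 64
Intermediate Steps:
E(O) = O + sqrt(2)*sqrt(O) (E(O) = 1*(O + sqrt(2*O)) = 1*(O + sqrt(2)*sqrt(O)) = O + sqrt(2)*sqrt(O))
U = 25
w(B) = -8 + B (w(B) = B - 8 = -8 + B)
E(2)*(w(-1) + U) = (2 + sqrt(2)*sqrt(2))*((-8 - 1) + 25) = (2 + 2)*(-9 + 25) = 4*16 = 64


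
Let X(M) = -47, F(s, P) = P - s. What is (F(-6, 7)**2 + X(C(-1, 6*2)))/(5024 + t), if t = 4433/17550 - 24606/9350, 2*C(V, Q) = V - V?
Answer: 6159780/253541641 ≈ 0.024295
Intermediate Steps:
C(V, Q) = 0 (C(V, Q) = (V - V)/2 = (1/2)*0 = 0)
t = -120119/50490 (t = 4433*(1/17550) - 24606*1/9350 = 341/1350 - 12303/4675 = -120119/50490 ≈ -2.3791)
(F(-6, 7)**2 + X(C(-1, 6*2)))/(5024 + t) = ((7 - 1*(-6))**2 - 47)/(5024 - 120119/50490) = ((7 + 6)**2 - 47)/(253541641/50490) = (13**2 - 47)*(50490/253541641) = (169 - 47)*(50490/253541641) = 122*(50490/253541641) = 6159780/253541641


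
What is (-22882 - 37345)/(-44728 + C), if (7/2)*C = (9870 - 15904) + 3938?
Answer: 421589/317288 ≈ 1.3287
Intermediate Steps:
C = -4192/7 (C = 2*((9870 - 15904) + 3938)/7 = 2*(-6034 + 3938)/7 = (2/7)*(-2096) = -4192/7 ≈ -598.86)
(-22882 - 37345)/(-44728 + C) = (-22882 - 37345)/(-44728 - 4192/7) = -60227/(-317288/7) = -60227*(-7/317288) = 421589/317288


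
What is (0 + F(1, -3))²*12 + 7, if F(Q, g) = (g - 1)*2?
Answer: 775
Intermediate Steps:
F(Q, g) = -2 + 2*g (F(Q, g) = (-1 + g)*2 = -2 + 2*g)
(0 + F(1, -3))²*12 + 7 = (0 + (-2 + 2*(-3)))²*12 + 7 = (0 + (-2 - 6))²*12 + 7 = (0 - 8)²*12 + 7 = (-8)²*12 + 7 = 64*12 + 7 = 768 + 7 = 775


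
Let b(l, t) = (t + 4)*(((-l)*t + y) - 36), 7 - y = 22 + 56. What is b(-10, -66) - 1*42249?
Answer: 5305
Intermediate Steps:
y = -71 (y = 7 - (22 + 56) = 7 - 1*78 = 7 - 78 = -71)
b(l, t) = (-107 - l*t)*(4 + t) (b(l, t) = (t + 4)*(((-l)*t - 71) - 36) = (4 + t)*((-l*t - 71) - 36) = (4 + t)*((-71 - l*t) - 36) = (4 + t)*(-107 - l*t) = (-107 - l*t)*(4 + t))
b(-10, -66) - 1*42249 = (-428 - 107*(-66) - 1*(-10)*(-66)**2 - 4*(-10)*(-66)) - 1*42249 = (-428 + 7062 - 1*(-10)*4356 - 2640) - 42249 = (-428 + 7062 + 43560 - 2640) - 42249 = 47554 - 42249 = 5305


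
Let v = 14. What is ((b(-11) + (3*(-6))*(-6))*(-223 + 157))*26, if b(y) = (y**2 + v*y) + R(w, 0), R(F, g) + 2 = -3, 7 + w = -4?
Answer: -120120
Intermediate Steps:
w = -11 (w = -7 - 4 = -11)
R(F, g) = -5 (R(F, g) = -2 - 3 = -5)
b(y) = -5 + y**2 + 14*y (b(y) = (y**2 + 14*y) - 5 = -5 + y**2 + 14*y)
((b(-11) + (3*(-6))*(-6))*(-223 + 157))*26 = (((-5 + (-11)**2 + 14*(-11)) + (3*(-6))*(-6))*(-223 + 157))*26 = (((-5 + 121 - 154) - 18*(-6))*(-66))*26 = ((-38 + 108)*(-66))*26 = (70*(-66))*26 = -4620*26 = -120120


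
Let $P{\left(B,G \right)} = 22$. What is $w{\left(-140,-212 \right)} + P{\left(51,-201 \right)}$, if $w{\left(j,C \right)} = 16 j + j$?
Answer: $-2358$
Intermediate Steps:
$w{\left(j,C \right)} = 17 j$
$w{\left(-140,-212 \right)} + P{\left(51,-201 \right)} = 17 \left(-140\right) + 22 = -2380 + 22 = -2358$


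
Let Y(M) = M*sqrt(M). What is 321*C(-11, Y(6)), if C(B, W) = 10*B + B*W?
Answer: -35310 - 21186*sqrt(6) ≈ -87205.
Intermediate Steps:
Y(M) = M**(3/2)
321*C(-11, Y(6)) = 321*(-11*(10 + 6**(3/2))) = 321*(-11*(10 + 6*sqrt(6))) = 321*(-110 - 66*sqrt(6)) = -35310 - 21186*sqrt(6)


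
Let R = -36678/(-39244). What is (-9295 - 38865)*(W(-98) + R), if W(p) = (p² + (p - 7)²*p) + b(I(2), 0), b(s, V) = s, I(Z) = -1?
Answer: 505972367199600/9811 ≈ 5.1572e+10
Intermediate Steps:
R = 18339/19622 (R = -36678*(-1/39244) = 18339/19622 ≈ 0.93461)
W(p) = -1 + p² + p*(-7 + p)² (W(p) = (p² + (p - 7)²*p) - 1 = (p² + (-7 + p)²*p) - 1 = (p² + p*(-7 + p)²) - 1 = -1 + p² + p*(-7 + p)²)
(-9295 - 38865)*(W(-98) + R) = (-9295 - 38865)*((-1 + (-98)² - 98*(-7 - 98)²) + 18339/19622) = -48160*((-1 + 9604 - 98*(-105)²) + 18339/19622) = -48160*((-1 + 9604 - 98*11025) + 18339/19622) = -48160*((-1 + 9604 - 1080450) + 18339/19622) = -48160*(-1070847 + 18339/19622) = -48160*(-21012141495/19622) = 505972367199600/9811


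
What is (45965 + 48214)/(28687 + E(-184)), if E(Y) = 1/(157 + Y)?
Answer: 2542833/774548 ≈ 3.2830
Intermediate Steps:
(45965 + 48214)/(28687 + E(-184)) = (45965 + 48214)/(28687 + 1/(157 - 184)) = 94179/(28687 + 1/(-27)) = 94179/(28687 - 1/27) = 94179/(774548/27) = 94179*(27/774548) = 2542833/774548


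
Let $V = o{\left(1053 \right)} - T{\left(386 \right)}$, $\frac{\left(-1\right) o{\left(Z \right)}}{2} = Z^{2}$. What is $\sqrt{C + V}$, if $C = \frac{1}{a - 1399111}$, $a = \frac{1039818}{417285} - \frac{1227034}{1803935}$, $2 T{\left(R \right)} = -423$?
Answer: $\frac{9 i \sqrt{13631453048549102127018771040720806}}{705652569590722} \approx 1489.1 i$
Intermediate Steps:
$T{\left(R \right)} = - \frac{423}{2}$ ($T{\left(R \right)} = \frac{1}{2} \left(-423\right) = - \frac{423}{2}$)
$a = \frac{456864724}{252179235}$ ($a = 1039818 \cdot \frac{1}{417285} - \frac{6166}{9065} = \frac{346606}{139095} - \frac{6166}{9065} = \frac{456864724}{252179235} \approx 1.8117$)
$C = - \frac{252179235}{352826284795361}$ ($C = \frac{1}{\frac{456864724}{252179235} - 1399111} = \frac{1}{- \frac{352826284795361}{252179235}} = - \frac{252179235}{352826284795361} \approx -7.1474 \cdot 10^{-7}$)
$o{\left(Z \right)} = - 2 Z^{2}$
$V = - \frac{4434813}{2}$ ($V = - 2 \cdot 1053^{2} - - \frac{423}{2} = \left(-2\right) 1108809 + \frac{423}{2} = -2217618 + \frac{423}{2} = - \frac{4434813}{2} \approx -2.2174 \cdot 10^{6}$)
$\sqrt{C + V} = \sqrt{- \frac{252179235}{352826284795361} - \frac{4434813}{2}} = \sqrt{- \frac{1564718594552673660963}{705652569590722}} = \frac{9 i \sqrt{13631453048549102127018771040720806}}{705652569590722}$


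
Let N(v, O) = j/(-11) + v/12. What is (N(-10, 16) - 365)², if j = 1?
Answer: 583270801/4356 ≈ 1.3390e+5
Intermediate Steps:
N(v, O) = -1/11 + v/12 (N(v, O) = 1/(-11) + v/12 = 1*(-1/11) + v*(1/12) = -1/11 + v/12)
(N(-10, 16) - 365)² = ((-1/11 + (1/12)*(-10)) - 365)² = ((-1/11 - ⅚) - 365)² = (-61/66 - 365)² = (-24151/66)² = 583270801/4356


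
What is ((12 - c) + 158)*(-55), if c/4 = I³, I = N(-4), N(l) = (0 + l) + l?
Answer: -121990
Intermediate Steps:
N(l) = 2*l (N(l) = l + l = 2*l)
I = -8 (I = 2*(-4) = -8)
c = -2048 (c = 4*(-8)³ = 4*(-512) = -2048)
((12 - c) + 158)*(-55) = ((12 - 1*(-2048)) + 158)*(-55) = ((12 + 2048) + 158)*(-55) = (2060 + 158)*(-55) = 2218*(-55) = -121990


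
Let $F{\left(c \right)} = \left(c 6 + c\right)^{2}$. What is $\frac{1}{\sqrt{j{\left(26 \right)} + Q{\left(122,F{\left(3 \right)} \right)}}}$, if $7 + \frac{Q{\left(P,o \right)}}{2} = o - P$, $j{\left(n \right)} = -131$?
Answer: $\frac{\sqrt{493}}{493} \approx 0.045038$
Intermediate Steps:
$F{\left(c \right)} = 49 c^{2}$ ($F{\left(c \right)} = \left(6 c + c\right)^{2} = \left(7 c\right)^{2} = 49 c^{2}$)
$Q{\left(P,o \right)} = -14 - 2 P + 2 o$ ($Q{\left(P,o \right)} = -14 + 2 \left(o - P\right) = -14 - \left(- 2 o + 2 P\right) = -14 - 2 P + 2 o$)
$\frac{1}{\sqrt{j{\left(26 \right)} + Q{\left(122,F{\left(3 \right)} \right)}}} = \frac{1}{\sqrt{-131 - \left(258 - 98 \cdot 3^{2}\right)}} = \frac{1}{\sqrt{-131 - \left(258 - 98 \cdot 9\right)}} = \frac{1}{\sqrt{-131 - -624}} = \frac{1}{\sqrt{-131 + 624}} = \frac{1}{\sqrt{493}} = \frac{\sqrt{493}}{493}$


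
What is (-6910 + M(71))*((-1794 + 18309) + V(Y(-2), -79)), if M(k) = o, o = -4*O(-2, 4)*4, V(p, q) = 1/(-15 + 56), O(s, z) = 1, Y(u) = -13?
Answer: -4689705416/41 ≈ -1.1438e+8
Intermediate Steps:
V(p, q) = 1/41
o = -16 (o = -4*1*4 = -4*4 = -16)
M(k) = -16
(-6910 + M(71))*((-1794 + 18309) + V(Y(-2), -79)) = (-6910 - 16)*((-1794 + 18309) + 1/41) = -6926*(16515 + 1/41) = -6926*677116/41 = -4689705416/41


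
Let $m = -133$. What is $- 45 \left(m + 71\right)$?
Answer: $2790$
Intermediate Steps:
$- 45 \left(m + 71\right) = - 45 \left(-133 + 71\right) = \left(-45\right) \left(-62\right) = 2790$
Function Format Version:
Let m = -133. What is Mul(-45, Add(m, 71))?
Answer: 2790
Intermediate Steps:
Mul(-45, Add(m, 71)) = Mul(-45, Add(-133, 71)) = Mul(-45, -62) = 2790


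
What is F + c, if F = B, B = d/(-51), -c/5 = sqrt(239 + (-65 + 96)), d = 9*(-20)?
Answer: 60/17 - 15*sqrt(30) ≈ -78.629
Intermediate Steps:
d = -180
c = -15*sqrt(30) (c = -5*sqrt(239 + (-65 + 96)) = -5*sqrt(239 + 31) = -15*sqrt(30) ≈ -82.158)
B = 60/17 (B = -180/(-51) = -180*(-1/51) = 60/17 ≈ 3.5294)
F = 60/17 ≈ 3.5294
F + c = 60/17 - 15*sqrt(30)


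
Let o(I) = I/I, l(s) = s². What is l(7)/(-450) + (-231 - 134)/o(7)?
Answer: -164299/450 ≈ -365.11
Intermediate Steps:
o(I) = 1
l(7)/(-450) + (-231 - 134)/o(7) = 7²/(-450) + (-231 - 134)/1 = 49*(-1/450) - 365*1 = -49/450 - 365 = -164299/450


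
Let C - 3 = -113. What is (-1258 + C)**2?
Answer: 1871424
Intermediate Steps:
C = -110 (C = 3 - 113 = -110)
(-1258 + C)**2 = (-1258 - 110)**2 = (-1368)**2 = 1871424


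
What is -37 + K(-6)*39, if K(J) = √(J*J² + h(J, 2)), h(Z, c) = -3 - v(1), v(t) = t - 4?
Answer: -37 + 234*I*√6 ≈ -37.0 + 573.18*I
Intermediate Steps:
v(t) = -4 + t
h(Z, c) = 0 (h(Z, c) = -3 - (-4 + 1) = -3 - 1*(-3) = -3 + 3 = 0)
K(J) = √(J³) (K(J) = √(J*J² + 0) = √(J³ + 0) = √(J³))
-37 + K(-6)*39 = -37 + √((-6)³)*39 = -37 + √(-216)*39 = -37 + (6*I*√6)*39 = -37 + 234*I*√6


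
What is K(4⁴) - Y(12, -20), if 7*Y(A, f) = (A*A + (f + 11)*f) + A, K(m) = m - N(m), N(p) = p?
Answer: -48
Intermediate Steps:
K(m) = 0 (K(m) = m - m = 0)
Y(A, f) = A/7 + A²/7 + f*(11 + f)/7 (Y(A, f) = ((A*A + (f + 11)*f) + A)/7 = ((A² + (11 + f)*f) + A)/7 = ((A² + f*(11 + f)) + A)/7 = (A + A² + f*(11 + f))/7 = A/7 + A²/7 + f*(11 + f)/7)
K(4⁴) - Y(12, -20) = 0 - ((⅐)*12 + (⅐)*12² + (⅐)*(-20)² + (11/7)*(-20)) = 0 - (12/7 + (⅐)*144 + (⅐)*400 - 220/7) = 0 - (12/7 + 144/7 + 400/7 - 220/7) = 0 - 1*48 = 0 - 48 = -48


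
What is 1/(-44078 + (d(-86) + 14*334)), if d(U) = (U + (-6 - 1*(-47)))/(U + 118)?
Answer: -32/1260909 ≈ -2.5379e-5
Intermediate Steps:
d(U) = (41 + U)/(118 + U) (d(U) = (U + (-6 + 47))/(118 + U) = (U + 41)/(118 + U) = (41 + U)/(118 + U))
1/(-44078 + (d(-86) + 14*334)) = 1/(-44078 + ((41 - 86)/(118 - 86) + 14*334)) = 1/(-44078 + (-45/32 + 4676)) = 1/(-44078 + 149587/32) = 1/(-1260909/32) = -32/1260909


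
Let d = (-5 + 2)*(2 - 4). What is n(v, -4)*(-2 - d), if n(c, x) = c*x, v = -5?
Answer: -160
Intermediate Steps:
d = 6 (d = -3*(-2) = 6)
n(v, -4)*(-2 - d) = (-5*(-4))*(-2 - 1*6) = 20*(-2 - 6) = 20*(-8) = -160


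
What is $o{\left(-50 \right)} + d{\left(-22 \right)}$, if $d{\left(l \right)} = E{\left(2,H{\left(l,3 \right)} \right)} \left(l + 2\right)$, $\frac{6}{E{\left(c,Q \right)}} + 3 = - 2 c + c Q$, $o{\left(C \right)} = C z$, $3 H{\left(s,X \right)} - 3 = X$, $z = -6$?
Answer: $340$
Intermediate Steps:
$H{\left(s,X \right)} = 1 + \frac{X}{3}$
$o{\left(C \right)} = - 6 C$ ($o{\left(C \right)} = C \left(-6\right) = - 6 C$)
$E{\left(c,Q \right)} = \frac{6}{-3 - 2 c + Q c}$ ($E{\left(c,Q \right)} = \frac{6}{-3 + \left(- 2 c + c Q\right)} = \frac{6}{-3 + \left(- 2 c + Q c\right)} = \frac{6}{-3 - 2 c + Q c}$)
$d{\left(l \right)} = -4 - 2 l$ ($d{\left(l \right)} = \frac{6}{-3 - 4 + \left(1 + \frac{1}{3} \cdot 3\right) 2} \left(l + 2\right) = \frac{6}{-3 - 4 + \left(1 + 1\right) 2} \left(2 + l\right) = \frac{6}{-3 - 4 + 2 \cdot 2} \left(2 + l\right) = \frac{6}{-3 - 4 + 4} \left(2 + l\right) = \frac{6}{-3} \left(2 + l\right) = 6 \left(- \frac{1}{3}\right) \left(2 + l\right) = - 2 \left(2 + l\right) = -4 - 2 l$)
$o{\left(-50 \right)} + d{\left(-22 \right)} = \left(-6\right) \left(-50\right) - -40 = 300 + \left(-4 + 44\right) = 300 + 40 = 340$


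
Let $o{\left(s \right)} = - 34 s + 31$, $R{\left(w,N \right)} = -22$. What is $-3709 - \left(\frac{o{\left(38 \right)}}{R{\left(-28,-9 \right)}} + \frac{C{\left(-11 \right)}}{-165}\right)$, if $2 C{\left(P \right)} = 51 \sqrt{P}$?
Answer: $- \frac{82859}{22} + \frac{17 i \sqrt{11}}{110} \approx -3766.3 + 0.51257 i$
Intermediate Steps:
$o{\left(s \right)} = 31 - 34 s$
$C{\left(P \right)} = \frac{51 \sqrt{P}}{2}$
$-3709 - \left(\frac{o{\left(38 \right)}}{R{\left(-28,-9 \right)}} + \frac{C{\left(-11 \right)}}{-165}\right) = -3709 - \left(\frac{31 - 1292}{-22} + \frac{\frac{51}{2} \sqrt{-11}}{-165}\right) = -3709 - \left(\left(31 - 1292\right) \left(- \frac{1}{22}\right) + \frac{51 i \sqrt{11}}{2} \left(- \frac{1}{165}\right)\right) = -3709 - \left(\left(-1261\right) \left(- \frac{1}{22}\right) + \frac{51 i \sqrt{11}}{2} \left(- \frac{1}{165}\right)\right) = -3709 - \left(\frac{1261}{22} - \frac{17 i \sqrt{11}}{110}\right) = - \frac{82859}{22} + \frac{17 i \sqrt{11}}{110}$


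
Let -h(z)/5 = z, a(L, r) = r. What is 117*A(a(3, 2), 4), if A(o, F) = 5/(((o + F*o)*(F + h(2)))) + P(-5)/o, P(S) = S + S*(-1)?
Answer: -39/4 ≈ -9.7500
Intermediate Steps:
P(S) = 0 (P(S) = S - S = 0)
h(z) = -5*z
A(o, F) = 5/((-10 + F)*(o + F*o)) (A(o, F) = 5/(((o + F*o)*(F - 5*2))) + 0/o = 5/(((o + F*o)*(F - 10))) + 0 = 5/(((o + F*o)*(-10 + F))) + 0 = 5/(((-10 + F)*(o + F*o))) + 0 = 5*(1/((-10 + F)*(o + F*o))) + 0 = 5/((-10 + F)*(o + F*o)) + 0 = 5/((-10 + F)*(o + F*o)))
117*A(a(3, 2), 4) = 117*(5/(2*(-10 + 4² - 9*4))) = 117*(5*(½)/(-10 + 16 - 36)) = 117*(5*(½)/(-30)) = 117*(5*(½)*(-1/30)) = 117*(-1/12) = -39/4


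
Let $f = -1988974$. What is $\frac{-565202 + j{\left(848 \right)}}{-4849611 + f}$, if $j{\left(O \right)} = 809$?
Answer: $\frac{564393}{6838585} \approx 0.082531$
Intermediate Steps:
$\frac{-565202 + j{\left(848 \right)}}{-4849611 + f} = \frac{-565202 + 809}{-4849611 - 1988974} = - \frac{564393}{-6838585} = \left(-564393\right) \left(- \frac{1}{6838585}\right) = \frac{564393}{6838585}$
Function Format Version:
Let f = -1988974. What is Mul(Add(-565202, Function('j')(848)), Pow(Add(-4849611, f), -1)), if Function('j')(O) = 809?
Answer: Rational(564393, 6838585) ≈ 0.082531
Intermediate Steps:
Mul(Add(-565202, Function('j')(848)), Pow(Add(-4849611, f), -1)) = Mul(Add(-565202, 809), Pow(Add(-4849611, -1988974), -1)) = Mul(-564393, Pow(-6838585, -1)) = Mul(-564393, Rational(-1, 6838585)) = Rational(564393, 6838585)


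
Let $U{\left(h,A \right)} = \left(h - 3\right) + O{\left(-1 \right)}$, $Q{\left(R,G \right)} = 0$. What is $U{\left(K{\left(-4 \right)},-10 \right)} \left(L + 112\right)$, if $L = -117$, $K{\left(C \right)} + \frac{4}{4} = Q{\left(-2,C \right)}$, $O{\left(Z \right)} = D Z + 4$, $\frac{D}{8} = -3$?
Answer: $-120$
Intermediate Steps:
$D = -24$ ($D = 8 \left(-3\right) = -24$)
$O{\left(Z \right)} = 4 - 24 Z$ ($O{\left(Z \right)} = - 24 Z + 4 = 4 - 24 Z$)
$K{\left(C \right)} = -1$ ($K{\left(C \right)} = -1 + 0 = -1$)
$U{\left(h,A \right)} = 25 + h$ ($U{\left(h,A \right)} = \left(h - 3\right) + \left(4 - -24\right) = \left(-3 + h\right) + \left(4 + 24\right) = \left(-3 + h\right) + 28 = 25 + h$)
$U{\left(K{\left(-4 \right)},-10 \right)} \left(L + 112\right) = \left(25 - 1\right) \left(-117 + 112\right) = 24 \left(-5\right) = -120$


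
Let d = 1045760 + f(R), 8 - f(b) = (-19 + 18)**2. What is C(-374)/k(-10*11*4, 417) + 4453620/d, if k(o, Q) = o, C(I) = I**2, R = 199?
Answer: -1093319031/3485890 ≈ -313.64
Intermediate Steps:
f(b) = 7 (f(b) = 8 - (-19 + 18)**2 = 8 - 1*(-1)**2 = 8 - 1*1 = 8 - 1 = 7)
d = 1045767 (d = 1045760 + 7 = 1045767)
C(-374)/k(-10*11*4, 417) + 4453620/d = (-374)**2/((-10*11*4)) + 4453620/1045767 = 139876/((-110*4)) + 4453620*(1/1045767) = 139876/(-440) + 1484540/348589 = 139876*(-1/440) + 1484540/348589 = -3179/10 + 1484540/348589 = -1093319031/3485890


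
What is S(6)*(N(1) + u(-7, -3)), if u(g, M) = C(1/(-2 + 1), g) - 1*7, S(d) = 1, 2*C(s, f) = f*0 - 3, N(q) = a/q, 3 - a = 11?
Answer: -33/2 ≈ -16.500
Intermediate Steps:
a = -8 (a = 3 - 1*11 = 3 - 11 = -8)
N(q) = -8/q
C(s, f) = -3/2 (C(s, f) = (f*0 - 3)/2 = (0 - 3)/2 = (1/2)*(-3) = -3/2)
u(g, M) = -17/2 (u(g, M) = -3/2 - 1*7 = -3/2 - 7 = -17/2)
S(6)*(N(1) + u(-7, -3)) = 1*(-8/1 - 17/2) = 1*(-8*1 - 17/2) = 1*(-8 - 17/2) = 1*(-33/2) = -33/2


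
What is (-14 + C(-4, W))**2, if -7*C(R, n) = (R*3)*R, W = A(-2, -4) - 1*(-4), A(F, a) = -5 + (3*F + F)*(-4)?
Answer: 21316/49 ≈ 435.02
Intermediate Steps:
A(F, a) = -5 - 16*F (A(F, a) = -5 + (4*F)*(-4) = -5 - 16*F)
W = 31 (W = (-5 - 16*(-2)) - 1*(-4) = (-5 + 32) + 4 = 27 + 4 = 31)
C(R, n) = -3*R**2/7 (C(R, n) = -R*3*R/7 = -3*R*R/7 = -3*R**2/7)
(-14 + C(-4, W))**2 = (-14 - 3/7*(-4)**2)**2 = (-14 - 3/7*16)**2 = (-14 - 48/7)**2 = (-146/7)**2 = 21316/49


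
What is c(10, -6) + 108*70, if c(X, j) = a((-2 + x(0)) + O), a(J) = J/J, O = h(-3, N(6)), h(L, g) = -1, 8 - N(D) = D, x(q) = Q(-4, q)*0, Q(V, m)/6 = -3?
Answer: 7561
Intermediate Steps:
Q(V, m) = -18 (Q(V, m) = 6*(-3) = -18)
x(q) = 0 (x(q) = -18*0 = 0)
N(D) = 8 - D
O = -1
a(J) = 1
c(X, j) = 1
c(10, -6) + 108*70 = 1 + 108*70 = 1 + 7560 = 7561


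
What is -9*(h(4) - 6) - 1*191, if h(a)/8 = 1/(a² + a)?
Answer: -703/5 ≈ -140.60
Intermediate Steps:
h(a) = 8/(a + a²) (h(a) = 8/(a² + a) = 8/(a + a²))
-9*(h(4) - 6) - 1*191 = -9*(8/(4*(1 + 4)) - 6) - 1*191 = -9*(8*(¼)/5 - 6) - 191 = -9*(8*(¼)*(⅕) - 6) - 191 = -9*(⅖ - 6) - 191 = -9*(-28/5) - 191 = 252/5 - 191 = -703/5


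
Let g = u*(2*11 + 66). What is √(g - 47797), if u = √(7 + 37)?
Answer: √(-47797 + 176*√11) ≈ 217.29*I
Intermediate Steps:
u = 2*√11 (u = √44 = 2*√11 ≈ 6.6332)
g = 176*√11 (g = (2*√11)*(2*11 + 66) = (2*√11)*(22 + 66) = (2*√11)*88 = 176*√11 ≈ 583.73)
√(g - 47797) = √(176*√11 - 47797) = √(-47797 + 176*√11)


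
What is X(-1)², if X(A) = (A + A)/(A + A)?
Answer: 1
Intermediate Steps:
X(A) = 1 (X(A) = (2*A)/((2*A)) = (2*A)*(1/(2*A)) = 1)
X(-1)² = 1² = 1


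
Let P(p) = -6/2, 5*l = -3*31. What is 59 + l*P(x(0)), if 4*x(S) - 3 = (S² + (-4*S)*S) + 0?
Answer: 574/5 ≈ 114.80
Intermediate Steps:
l = -93/5 (l = (-3*31)/5 = (⅕)*(-93) = -93/5 ≈ -18.600)
x(S) = ¾ - 3*S²/4 (x(S) = ¾ + ((S² + (-4*S)*S) + 0)/4 = ¾ + ((S² - 4*S²) + 0)/4 = ¾ + (-3*S² + 0)/4 = ¾ + (-3*S²)/4 = ¾ - 3*S²/4)
P(p) = -3 (P(p) = -6*½ = -3)
59 + l*P(x(0)) = 59 - 93/5*(-3) = 59 + 279/5 = 574/5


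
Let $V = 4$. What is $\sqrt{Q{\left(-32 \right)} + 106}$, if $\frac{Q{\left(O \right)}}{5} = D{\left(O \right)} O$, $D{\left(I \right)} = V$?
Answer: $i \sqrt{534} \approx 23.108 i$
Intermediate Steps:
$D{\left(I \right)} = 4$
$Q{\left(O \right)} = 20 O$ ($Q{\left(O \right)} = 5 \cdot 4 O = 20 O$)
$\sqrt{Q{\left(-32 \right)} + 106} = \sqrt{20 \left(-32\right) + 106} = \sqrt{-640 + 106} = \sqrt{-534} = i \sqrt{534}$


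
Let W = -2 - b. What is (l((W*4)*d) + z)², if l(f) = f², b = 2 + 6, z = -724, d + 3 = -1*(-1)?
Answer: 32216976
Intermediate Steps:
d = -2 (d = -3 - 1*(-1) = -3 + 1 = -2)
b = 8
W = -10 (W = -2 - 1*8 = -2 - 8 = -10)
(l((W*4)*d) + z)² = ((-10*4*(-2))² - 724)² = ((-40*(-2))² - 724)² = (80² - 724)² = (6400 - 724)² = 5676² = 32216976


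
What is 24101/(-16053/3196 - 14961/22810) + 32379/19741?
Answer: -17335580901431383/4086231894963 ≈ -4242.4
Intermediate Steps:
24101/(-16053/3196 - 14961/22810) + 32379/19741 = 24101/(-206992143/36450380) + 32379/19741 = 24101*(-36450380/206992143) + 32379/19741 = -878490608380/206992143 + 32379/19741 = -17335580901431383/4086231894963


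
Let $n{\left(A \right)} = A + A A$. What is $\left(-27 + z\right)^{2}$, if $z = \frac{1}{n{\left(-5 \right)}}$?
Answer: $\frac{290521}{400} \approx 726.3$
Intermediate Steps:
$n{\left(A \right)} = A + A^{2}$
$z = \frac{1}{20}$ ($z = \frac{1}{\left(-5\right) \left(1 - 5\right)} = \frac{1}{\left(-5\right) \left(-4\right)} = \frac{1}{20} \approx 0.05$)
$\left(-27 + z\right)^{2} = \left(-27 + \frac{1}{20}\right)^{2} = \left(- \frac{539}{20}\right)^{2} = \frac{290521}{400}$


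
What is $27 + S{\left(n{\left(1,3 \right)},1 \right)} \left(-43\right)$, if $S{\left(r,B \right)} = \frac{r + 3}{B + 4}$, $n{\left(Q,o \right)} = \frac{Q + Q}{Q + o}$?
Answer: $- \frac{31}{10} \approx -3.1$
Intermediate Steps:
$n{\left(Q,o \right)} = \frac{2 Q}{Q + o}$
$S{\left(r,B \right)} = \frac{3 + r}{4 + B}$
$27 + S{\left(n{\left(1,3 \right)},1 \right)} \left(-43\right) = 27 + \frac{3 + 2 \cdot 1 \frac{1}{1 + 3}}{4 + 1} \left(-43\right) = 27 + \frac{3 + 2 \cdot 1 \cdot \frac{1}{4}}{5} \left(-43\right) = 27 + \frac{3 + \frac{1}{2}}{5} \left(-43\right) = 27 + \frac{1}{5} \cdot \frac{7}{2} \left(-43\right) = 27 + \frac{7}{10} \left(-43\right) = 27 - \frac{301}{10} = - \frac{31}{10}$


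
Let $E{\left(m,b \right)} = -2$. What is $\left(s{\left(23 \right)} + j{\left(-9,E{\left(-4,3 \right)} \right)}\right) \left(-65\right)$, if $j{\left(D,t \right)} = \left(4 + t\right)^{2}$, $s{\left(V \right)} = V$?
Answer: $-1755$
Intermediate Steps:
$\left(s{\left(23 \right)} + j{\left(-9,E{\left(-4,3 \right)} \right)}\right) \left(-65\right) = \left(23 + \left(4 - 2\right)^{2}\right) \left(-65\right) = \left(23 + 2^{2}\right) \left(-65\right) = \left(23 + 4\right) \left(-65\right) = 27 \left(-65\right) = -1755$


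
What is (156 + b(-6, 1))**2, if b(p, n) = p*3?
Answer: 19044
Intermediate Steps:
b(p, n) = 3*p
(156 + b(-6, 1))**2 = (156 + 3*(-6))**2 = (156 - 18)**2 = 138**2 = 19044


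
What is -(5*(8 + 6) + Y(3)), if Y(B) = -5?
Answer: -65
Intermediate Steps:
-(5*(8 + 6) + Y(3)) = -(5*(8 + 6) - 5) = -(5*14 - 5) = -(70 - 5) = -1*65 = -65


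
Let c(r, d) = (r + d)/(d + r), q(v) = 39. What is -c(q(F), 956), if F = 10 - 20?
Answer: -1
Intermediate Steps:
F = -10
c(r, d) = 1 (c(r, d) = (d + r)/(d + r) = 1)
-c(q(F), 956) = -1*1 = -1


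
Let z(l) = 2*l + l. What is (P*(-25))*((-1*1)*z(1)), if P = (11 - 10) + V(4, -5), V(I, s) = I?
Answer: 375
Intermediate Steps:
P = 5 (P = (11 - 10) + 4 = 1 + 4 = 5)
z(l) = 3*l
(P*(-25))*((-1*1)*z(1)) = (5*(-25))*((-1*1)*(3*1)) = -(-125)*3 = -125*(-3) = 375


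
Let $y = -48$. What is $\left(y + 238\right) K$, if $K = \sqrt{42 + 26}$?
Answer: $380 \sqrt{17} \approx 1566.8$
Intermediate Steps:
$K = 2 \sqrt{17}$ ($K = \sqrt{68} = 2 \sqrt{17} \approx 8.2462$)
$\left(y + 238\right) K = \left(-48 + 238\right) 2 \sqrt{17} = 190 \cdot 2 \sqrt{17} = 380 \sqrt{17}$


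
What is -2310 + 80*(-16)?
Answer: -3590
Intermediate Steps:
-2310 + 80*(-16) = -2310 - 1280 = -3590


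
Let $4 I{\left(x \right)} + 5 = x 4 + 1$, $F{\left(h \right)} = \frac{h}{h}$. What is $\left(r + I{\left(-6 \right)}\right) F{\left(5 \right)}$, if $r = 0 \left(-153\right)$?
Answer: $-7$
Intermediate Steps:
$F{\left(h \right)} = 1$
$r = 0$
$I{\left(x \right)} = -1 + x$ ($I{\left(x \right)} = - \frac{5}{4} + \frac{x 4 + 1}{4} = - \frac{5}{4} + \frac{4 x + 1}{4} = - \frac{5}{4} + \frac{1 + 4 x}{4} = - \frac{5}{4} + \left(\frac{1}{4} + x\right) = -1 + x$)
$\left(r + I{\left(-6 \right)}\right) F{\left(5 \right)} = \left(0 - 7\right) 1 = \left(-7\right) 1 = -7$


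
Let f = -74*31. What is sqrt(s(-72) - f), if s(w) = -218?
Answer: 2*sqrt(519) ≈ 45.563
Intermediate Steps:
f = -2294
sqrt(s(-72) - f) = sqrt(-218 - 1*(-2294)) = sqrt(-218 + 2294) = sqrt(2076) = 2*sqrt(519)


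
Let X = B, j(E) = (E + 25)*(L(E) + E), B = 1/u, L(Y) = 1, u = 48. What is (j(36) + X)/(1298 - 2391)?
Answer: -108337/52464 ≈ -2.0650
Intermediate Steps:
B = 1/48 ≈ 0.020833
j(E) = (1 + E)*(25 + E) (j(E) = (E + 25)*(1 + E) = (25 + E)*(1 + E) = (1 + E)*(25 + E))
X = 1/48 ≈ 0.020833
(j(36) + X)/(1298 - 2391) = ((25 + 36² + 26*36) + 1/48)/(1298 - 2391) = ((25 + 1296 + 936) + 1/48)/(-1093) = (2257 + 1/48)*(-1/1093) = (108337/48)*(-1/1093) = -108337/52464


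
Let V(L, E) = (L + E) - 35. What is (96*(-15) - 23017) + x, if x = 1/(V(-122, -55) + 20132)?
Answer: -487183439/19920 ≈ -24457.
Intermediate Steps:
V(L, E) = -35 + E + L (V(L, E) = (E + L) - 35 = -35 + E + L)
x = 1/19920 (x = 1/((-35 - 55 - 122) + 20132) = 1/(-212 + 20132) = 1/19920 ≈ 5.0201e-5)
(96*(-15) - 23017) + x = (96*(-15) - 23017) + 1/19920 = (-1440 - 23017) + 1/19920 = -24457 + 1/19920 = -487183439/19920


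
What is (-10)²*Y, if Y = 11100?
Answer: 1110000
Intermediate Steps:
(-10)²*Y = (-10)²*11100 = 100*11100 = 1110000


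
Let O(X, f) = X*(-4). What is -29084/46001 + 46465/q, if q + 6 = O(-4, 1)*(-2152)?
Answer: -3139031257/1584182438 ≈ -1.9815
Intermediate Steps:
O(X, f) = -4*X
q = -34438 (q = -6 - 4*(-4)*(-2152) = -6 + 16*(-2152) = -6 - 34432 = -34438)
-29084/46001 + 46465/q = -29084/46001 + 46465/(-34438) = -29084*1/46001 + 46465*(-1/34438) = -29084/46001 - 46465/34438 = -3139031257/1584182438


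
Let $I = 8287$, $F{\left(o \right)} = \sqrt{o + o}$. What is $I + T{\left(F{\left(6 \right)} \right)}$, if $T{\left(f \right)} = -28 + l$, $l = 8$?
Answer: $8267$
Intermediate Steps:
$F{\left(o \right)} = \sqrt{2} \sqrt{o}$ ($F{\left(o \right)} = \sqrt{2 o} = \sqrt{2} \sqrt{o}$)
$T{\left(f \right)} = -20$ ($T{\left(f \right)} = -28 + 8 = -20$)
$I + T{\left(F{\left(6 \right)} \right)} = 8287 - 20 = 8267$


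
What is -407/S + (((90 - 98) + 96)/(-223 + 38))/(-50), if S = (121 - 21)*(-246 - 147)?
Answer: 144463/7270500 ≈ 0.019870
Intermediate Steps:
S = -39300 (S = 100*(-393) = -39300)
-407/S + (((90 - 98) + 96)/(-223 + 38))/(-50) = -407/(-39300) + (((90 - 98) + 96)/(-223 + 38))/(-50) = -407*(-1/39300) + ((-8 + 96)/(-185))*(-1/50) = 407/39300 + (88*(-1/185))*(-1/50) = 407/39300 - 88/185*(-1/50) = 407/39300 + 44/4625 = 144463/7270500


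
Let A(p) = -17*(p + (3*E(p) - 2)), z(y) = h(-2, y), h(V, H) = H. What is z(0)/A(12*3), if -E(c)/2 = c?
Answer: 0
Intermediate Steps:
E(c) = -2*c
z(y) = y
A(p) = 34 + 85*p (A(p) = -17*(p + (3*(-2*p) - 2)) = -17*(p + (-6*p - 2)) = -17*(p + (-2 - 6*p)) = -17*(-2 - 5*p) = 34 + 85*p)
z(0)/A(12*3) = 0/(34 + 85*(12*3)) = 0/(34 + 85*36) = 0/(34 + 3060) = 0/3094 = 0*(1/3094) = 0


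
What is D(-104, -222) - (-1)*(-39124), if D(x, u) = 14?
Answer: -39110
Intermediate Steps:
D(-104, -222) - (-1)*(-39124) = 14 - (-1)*(-39124) = 14 - 1*39124 = 14 - 39124 = -39110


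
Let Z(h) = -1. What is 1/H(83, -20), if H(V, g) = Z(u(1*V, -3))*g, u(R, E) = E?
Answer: 1/20 ≈ 0.050000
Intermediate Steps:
H(V, g) = -g
1/H(83, -20) = 1/(-1*(-20)) = 1/20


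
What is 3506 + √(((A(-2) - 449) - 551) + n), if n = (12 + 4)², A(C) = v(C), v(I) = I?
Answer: 3506 + I*√746 ≈ 3506.0 + 27.313*I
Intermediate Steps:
A(C) = C
n = 256 (n = 16² = 256)
3506 + √(((A(-2) - 449) - 551) + n) = 3506 + √(((-2 - 449) - 551) + 256) = 3506 + √((-451 - 551) + 256) = 3506 + √(-1002 + 256) = 3506 + √(-746) = 3506 + I*√746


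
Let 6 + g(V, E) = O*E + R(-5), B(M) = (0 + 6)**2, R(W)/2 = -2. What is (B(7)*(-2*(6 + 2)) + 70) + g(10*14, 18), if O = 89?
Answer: 1086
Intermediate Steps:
R(W) = -4 (R(W) = 2*(-2) = -4)
B(M) = 36 (B(M) = 6**2 = 36)
g(V, E) = -10 + 89*E (g(V, E) = -6 + (89*E - 4) = -6 + (-4 + 89*E) = -10 + 89*E)
(B(7)*(-2*(6 + 2)) + 70) + g(10*14, 18) = (36*(-2*(6 + 2)) + 70) + (-10 + 89*18) = (36*(-2*8) + 70) + (-10 + 1602) = (36*(-16) + 70) + 1592 = (-576 + 70) + 1592 = -506 + 1592 = 1086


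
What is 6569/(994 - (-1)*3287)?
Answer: 6569/4281 ≈ 1.5345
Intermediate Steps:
6569/(994 - (-1)*3287) = 6569/(994 - 1*(-3287)) = 6569/(994 + 3287) = 6569/4281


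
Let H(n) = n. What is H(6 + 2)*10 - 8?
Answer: 72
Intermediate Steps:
H(6 + 2)*10 - 8 = (6 + 2)*10 - 8 = 8*10 - 8 = 80 - 8 = 72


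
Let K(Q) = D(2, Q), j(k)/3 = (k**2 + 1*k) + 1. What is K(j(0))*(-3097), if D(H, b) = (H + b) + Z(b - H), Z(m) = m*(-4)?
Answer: -3097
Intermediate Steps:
Z(m) = -4*m
j(k) = 3 + 3*k + 3*k**2 (j(k) = 3*((k**2 + 1*k) + 1) = 3*((k**2 + k) + 1) = 3*((k + k**2) + 1) = 3*(1 + k + k**2) = 3 + 3*k + 3*k**2)
D(H, b) = -3*b + 5*H (D(H, b) = (H + b) - 4*(b - H) = (H + b) + (-4*b + 4*H) = -3*b + 5*H)
K(Q) = 10 - 3*Q (K(Q) = -3*Q + 5*2 = -3*Q + 10 = 10 - 3*Q)
K(j(0))*(-3097) = (10 - 3*(3 + 3*0 + 3*0**2))*(-3097) = (10 - 3*(3 + 0 + 3*0))*(-3097) = (10 - 3*(3 + 0 + 0))*(-3097) = (10 - 3*3)*(-3097) = (10 - 9)*(-3097) = 1*(-3097) = -3097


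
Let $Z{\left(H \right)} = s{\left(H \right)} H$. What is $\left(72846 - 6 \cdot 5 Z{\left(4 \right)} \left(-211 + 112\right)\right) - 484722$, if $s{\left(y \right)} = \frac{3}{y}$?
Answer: $-402966$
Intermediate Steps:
$Z{\left(H \right)} = 3$ ($Z{\left(H \right)} = \frac{3}{H} H = 3$)
$\left(72846 - 6 \cdot 5 Z{\left(4 \right)} \left(-211 + 112\right)\right) - 484722 = \left(72846 - 6 \cdot 5 \cdot 3 \left(-211 + 112\right)\right) - 484722 = \left(72846 - 30 \cdot 3 \left(-99\right)\right) - 484722 = \left(72846 - 90 \left(-99\right)\right) - 484722 = \left(72846 - -8910\right) - 484722 = \left(72846 + 8910\right) - 484722 = 81756 - 484722 = -402966$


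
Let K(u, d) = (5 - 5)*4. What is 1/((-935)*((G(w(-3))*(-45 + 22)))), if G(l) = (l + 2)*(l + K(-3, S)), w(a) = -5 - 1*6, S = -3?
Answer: 1/2128995 ≈ 4.6971e-7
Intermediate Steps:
K(u, d) = 0 (K(u, d) = 0*4 = 0)
w(a) = -11 (w(a) = -5 - 6 = -11)
G(l) = l*(2 + l) (G(l) = (l + 2)*(l + 0) = (2 + l)*l = l*(2 + l))
1/((-935)*((G(w(-3))*(-45 + 22)))) = 1/((-935)*(((-11*(2 - 11))*(-45 + 22)))) = -1/(935*(-11*(-9)*(-23))) = -1/(935*(99*(-23))) = -1/935/(-2277) = -1/935*(-1/2277) = 1/2128995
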